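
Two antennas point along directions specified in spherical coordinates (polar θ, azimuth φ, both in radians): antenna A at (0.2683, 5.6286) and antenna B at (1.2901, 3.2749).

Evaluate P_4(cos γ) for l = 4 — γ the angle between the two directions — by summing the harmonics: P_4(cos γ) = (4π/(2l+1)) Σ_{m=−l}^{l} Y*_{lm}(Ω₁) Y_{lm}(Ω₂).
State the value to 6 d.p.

0.346577

Summing Y*_{l m}(θ₁,φ₁)·Y_{l m}(θ₂,φ₂) over m ∈ [−4, 4]; prefactor 4π/(2·4+1) = 1.396263:
  m=-4: Y*=(-0.001893, -0.001092)  Y=(0.324848, -0.191746)  product (-0.000824, 0.000008)
  m=-3: Y*=(-0.008609, -0.020770)  Y=(-0.283332, 0.119765)  product (0.004927, 0.004854)
  m=-2: Y*=(0.033492, -0.125079)  Y=(-0.137886, 0.037659)  product (0.000092, 0.018508)
  m=-1: Y*=(0.336530, -0.258275)  Y=(0.307383, -0.041221)  product (0.092797, -0.093261)
  m=+0: Y*=(0.567210, -0.000000)  Y=(0.095614, 0.000000)  product (0.054233, 0.000000)
  m=+1: Y*=(-0.336530, -0.258275)  Y=(-0.307383, -0.041221)  product (0.092797, 0.093261)
  m=+2: Y*=(0.033492, 0.125079)  Y=(-0.137886, -0.037659)  product (0.000092, -0.018508)
  m=+3: Y*=(0.008609, -0.020770)  Y=(0.283332, 0.119765)  product (0.004927, -0.004854)
  m=+4: Y*=(-0.001893, 0.001092)  Y=(0.324848, 0.191746)  product (-0.000824, -0.000008)
Σ over m = (0.248218, 0.000000); ×(4π/9) → (0.346577, 0.000000). Real part: 0.346577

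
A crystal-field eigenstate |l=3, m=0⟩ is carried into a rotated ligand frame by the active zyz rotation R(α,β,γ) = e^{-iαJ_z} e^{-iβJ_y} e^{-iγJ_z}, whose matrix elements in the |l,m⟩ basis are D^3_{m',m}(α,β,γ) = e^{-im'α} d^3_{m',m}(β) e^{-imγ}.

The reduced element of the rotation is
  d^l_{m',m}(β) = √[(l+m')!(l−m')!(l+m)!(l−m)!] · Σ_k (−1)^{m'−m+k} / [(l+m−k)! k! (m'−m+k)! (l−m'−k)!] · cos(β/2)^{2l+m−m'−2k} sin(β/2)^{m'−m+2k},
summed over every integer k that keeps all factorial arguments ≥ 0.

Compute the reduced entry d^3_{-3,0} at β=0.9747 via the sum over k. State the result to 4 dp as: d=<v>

d^3_{-3,0}(β=0.9747) via the finite sum:
c=cos(0.974700/2)=0.883577, s=sin(0.974700/2)=0.468286; N=√[1·720·6·6]=160.996894
Admissible k: 3..3 (factorial args all ≥0)
  k=3: (−1)^0·160.9969/(36)·0.8836^3·0.4683^3 = +0.316798
d^3_{-3,0}(0.9747) = +0.316798

d=0.3168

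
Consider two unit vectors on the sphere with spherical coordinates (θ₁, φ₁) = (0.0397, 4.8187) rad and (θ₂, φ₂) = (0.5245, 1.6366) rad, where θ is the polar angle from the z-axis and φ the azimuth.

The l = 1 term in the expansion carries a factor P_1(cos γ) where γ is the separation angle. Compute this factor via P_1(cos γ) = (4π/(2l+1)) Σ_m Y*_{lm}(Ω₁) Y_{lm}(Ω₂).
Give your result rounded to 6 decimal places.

Expand P_1 via completeness: Σ_{m} conj(Y_{1,m}) at Ω₁ times Y_{1,m} at Ω₂ —
  m=-1: (+0.001455-0.013635i) × (-0.011377-0.172642i) = -0.002371-0.000096i  (running Σ = -0.002371-0.000096i)
  m=0: (+0.488218-0.000000i) × (+0.422922+0.000000i) = +0.206478+0.000000i  (running Σ = +0.204107-0.000096i)
  m=1: (-0.001455-0.013635i) × (+0.011377-0.172642i) = -0.002371+0.000096i  (running Σ = +0.201737+0.000000i)
Σ over m = +0.201737+0.000000i; ×(4π/3) → +0.845033+0.000000i. Real part: 0.845033

0.845033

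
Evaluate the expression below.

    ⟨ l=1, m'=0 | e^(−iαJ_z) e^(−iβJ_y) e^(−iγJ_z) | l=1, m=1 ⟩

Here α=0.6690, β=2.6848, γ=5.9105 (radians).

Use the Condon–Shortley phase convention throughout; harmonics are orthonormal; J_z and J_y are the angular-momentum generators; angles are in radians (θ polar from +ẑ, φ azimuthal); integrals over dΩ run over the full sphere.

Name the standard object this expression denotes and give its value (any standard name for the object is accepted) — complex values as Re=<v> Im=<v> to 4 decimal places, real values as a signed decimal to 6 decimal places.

Wigner D-matrix element, Re=0.2905 Im=0.1136

This is a Wigner D-matrix element — the rotation-matrix element ⟨l m'| R(α,β,γ) |l m⟩ in the angular-momentum basis.
D^1_{0,1}(0.6690,2.6848,5.9105) = e^{-i·0·0.6690}·d^1_{0,1}(2.6848)·e^{-i·1·5.9105}. Compute d first:
Half-angle: c=0.226416, s=0.974031. N=√(1·1·2·1)=1.414214
Admissible k: 1..1 (factorial args all ≥0)
  k=1: (−1)^0·1.4142/(1)·0.2264^1·0.9740^1 = +0.311885
d^1_{0,1}(2.6848) = +0.311885
Attach z-rotation phases: D = e^{-i(0)(0.6690)}·(+0.311885)·e^{-i(1)(5.9105)} = +0.290475+0.113563i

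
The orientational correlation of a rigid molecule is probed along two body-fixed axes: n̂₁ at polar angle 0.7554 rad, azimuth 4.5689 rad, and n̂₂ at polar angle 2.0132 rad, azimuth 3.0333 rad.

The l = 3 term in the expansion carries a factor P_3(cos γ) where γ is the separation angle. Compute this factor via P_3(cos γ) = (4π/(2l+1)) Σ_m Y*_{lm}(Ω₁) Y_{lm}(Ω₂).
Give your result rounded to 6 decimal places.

0.373908

Addition theorem: P_3(cos γ) = (4π/7) Σ_m Y*_{lm}(Ω₁) Y_{lm}(Ω₂), m = −3…3:
  term(m=-3) = (-0.004363, -0.041171)   from Y*(Ω₁)=(0.056103, 0.122179), Y(Ω₂)=(-0.291840, -0.098295)
  term(m=-2) = (0.124649, -0.008789)   from Y*(Ω₁)=(-0.335395, 0.098983), Y(Ω₂)=(-0.348987, -0.076790)
  term(m=-1) = (-0.000314, -0.008920)   from Y*(Ω₁)=(-0.052274, -0.361805), Y(Ω₂)=(0.024273, 0.002639)
  term(m=+0) = (-0.031661, -0.000000)   from Y*(Ω₁)=(-0.095112, -0.000000), Y(Ω₂)=(0.332879, 0.000000)
  term(m=+1) = (-0.000314, 0.008920)   from Y*(Ω₁)=(0.052274, -0.361805), Y(Ω₂)=(-0.024273, 0.002639)
  term(m=+2) = (0.124649, 0.008789)   from Y*(Ω₁)=(-0.335395, -0.098983), Y(Ω₂)=(-0.348987, 0.076790)
  term(m=+3) = (-0.004363, 0.041171)   from Y*(Ω₁)=(-0.056103, 0.122179), Y(Ω₂)=(0.291840, -0.098295)
Total Σ_m = (0.208283, 0.000000). Multiply by 1.795196: (0.373908, 0.000000). P_3(cos γ) = 0.373908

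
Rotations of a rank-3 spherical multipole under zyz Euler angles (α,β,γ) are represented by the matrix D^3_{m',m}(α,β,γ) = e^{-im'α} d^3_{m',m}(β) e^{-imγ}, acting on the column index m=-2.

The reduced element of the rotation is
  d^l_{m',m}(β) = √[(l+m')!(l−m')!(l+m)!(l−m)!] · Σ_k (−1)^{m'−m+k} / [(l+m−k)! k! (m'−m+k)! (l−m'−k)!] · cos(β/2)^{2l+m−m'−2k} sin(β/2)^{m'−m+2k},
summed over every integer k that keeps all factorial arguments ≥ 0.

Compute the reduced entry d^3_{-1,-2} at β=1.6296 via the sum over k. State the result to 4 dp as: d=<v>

d^3_{-1,-2}(β=1.6296) via the finite sum:
Half-angle: c=0.686014, s=0.727588. N=√(2·24·1·120)=75.894664
The bounds max(0,m−m')=0 and min(l+m,l−m')=1 give 2 terms
  k=0: (−1)^1·75.8947/(24)·0.6860^5·0.7276^1 = -0.349583
  k=1: (−1)^2·75.8947/(12)·0.6860^3·0.7276^3 = +0.786477
d^3_{-1,-2}(1.6296) = -0.349583 +0.786477 = +0.436894

d=0.4369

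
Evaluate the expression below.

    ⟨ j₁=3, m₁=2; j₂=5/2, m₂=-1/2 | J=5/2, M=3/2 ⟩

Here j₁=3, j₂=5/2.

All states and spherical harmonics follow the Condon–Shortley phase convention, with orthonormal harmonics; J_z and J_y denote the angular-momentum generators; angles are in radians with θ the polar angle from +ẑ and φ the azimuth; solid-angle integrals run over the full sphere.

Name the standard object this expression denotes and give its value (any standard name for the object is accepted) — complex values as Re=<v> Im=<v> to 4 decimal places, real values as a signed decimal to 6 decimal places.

This is a Clebsch–Gordan (vector-coupling) coefficient.
triangle: 3!·3!·2!/9! = 72/362880
(j±m)!: 5!·1!·2!·3!·4!·1! = 34560
prefactor² = (2J+1)·Δ·N² = 288/7
  k=0: +1/(0!·3!·1!·2!·2!·0!) = 1/24
  k=1: −1/(1!·2!·0!·1!·3!·1!) = -1/12
Σ = -1/24  ⇒  CG² = 288/7·(-1/24)² = 1/14
CG = −√(1/14) = -0.267261

Clebsch–Gordan coefficient, −√(1/14) ≈ -0.267261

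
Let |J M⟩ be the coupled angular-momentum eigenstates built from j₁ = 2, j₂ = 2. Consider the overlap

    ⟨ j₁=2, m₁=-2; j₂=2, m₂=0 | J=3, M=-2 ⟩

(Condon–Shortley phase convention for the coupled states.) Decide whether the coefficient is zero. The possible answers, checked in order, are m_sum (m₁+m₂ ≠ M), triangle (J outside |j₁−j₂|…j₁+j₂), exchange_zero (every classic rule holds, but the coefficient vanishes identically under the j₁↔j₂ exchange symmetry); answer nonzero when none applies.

m-sum: m₁+m₂ = -2+0 = -2, M = -2  ✓
triangle: |j₁−j₂| = 0 ≤ J = 3 ≤ j₁+j₂ = 4  ✓
exchange: j₁≠j₂ or m₁≠m₂ — the exchange symmetry imposes no constraint here
value check: CG = −√(1/2) = -0.707107 ≠ 0

nonzero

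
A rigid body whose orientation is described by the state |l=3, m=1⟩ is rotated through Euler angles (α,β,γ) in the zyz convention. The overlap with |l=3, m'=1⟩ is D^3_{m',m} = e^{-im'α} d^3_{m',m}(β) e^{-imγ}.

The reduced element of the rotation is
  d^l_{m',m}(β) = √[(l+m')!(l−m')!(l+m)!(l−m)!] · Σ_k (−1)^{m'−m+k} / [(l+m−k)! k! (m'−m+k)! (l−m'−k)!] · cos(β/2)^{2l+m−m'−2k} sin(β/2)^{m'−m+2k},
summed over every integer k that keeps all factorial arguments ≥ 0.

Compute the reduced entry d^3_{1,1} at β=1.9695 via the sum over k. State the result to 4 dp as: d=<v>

d=0.3933

d^3_{1,1}(β=1.9695) via the finite sum:
c=cos(1.969500/2)=0.553071, s=sin(1.969500/2)=0.833134; N=√[24·2·24·2]=48.000000
The bounds max(0,m−m')=0 and min(l+m,l−m')=2 give 3 terms
  k=0: (−1)^0·48.0000/(48)·0.5531^6·0.8331^0 = +0.028621
  k=1: (−1)^1·48.0000/(6)·0.5531^4·0.8331^2 = -0.519570
  k=2: (−1)^2·48.0000/(8)·0.5531^2·0.8331^4 = +0.884245
d^3_{1,1}(1.9695) = +0.028621 -0.519570 +0.884245 = +0.393296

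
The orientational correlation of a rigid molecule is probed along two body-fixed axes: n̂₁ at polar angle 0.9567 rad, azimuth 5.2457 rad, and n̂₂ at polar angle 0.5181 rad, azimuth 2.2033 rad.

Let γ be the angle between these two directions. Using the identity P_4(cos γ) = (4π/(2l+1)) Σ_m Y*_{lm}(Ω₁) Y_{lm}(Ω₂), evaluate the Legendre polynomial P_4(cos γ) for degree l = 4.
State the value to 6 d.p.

Addition theorem: P_4(cos γ) = (4π/9) Σ_m Y*_{lm}(Ω₁) Y_{lm}(Ω₂), m = −4…4:
  term(m=-4) = (0.004847, -0.002031)   from Y*(Ω₁)=(-0.105292, 0.167034), Y(Ω₂)=(-0.021793, -0.015283)
  term(m=-3) = (-0.049717, 0.015248)   from Y*(Ω₁)=(-0.393577, -0.011471), Y(Ω₂)=(0.125086, -0.042387)
  term(m=-2) = (0.101941, -0.020493)   from Y*(Ω₁)=(-0.142943, -0.259079), Y(Ω₂)=(-0.105790, 0.335106)
  term(m=-1) = (0.069627, -0.006929)   from Y*(Ω₁)=(-0.076545, 0.129655), Y(Ω₂)=(-0.274731, -0.374826)
  term(m=+0) = (-0.010245, -0.000000)   from Y*(Ω₁)=(-0.328185, -0.000000), Y(Ω₂)=(0.031217, 0.000000)
  term(m=+1) = (0.069627, 0.006929)   from Y*(Ω₁)=(0.076545, 0.129655), Y(Ω₂)=(0.274731, -0.374826)
  term(m=+2) = (0.101941, 0.020493)   from Y*(Ω₁)=(-0.142943, 0.259079), Y(Ω₂)=(-0.105790, -0.335106)
  term(m=+3) = (-0.049717, -0.015248)   from Y*(Ω₁)=(0.393577, -0.011471), Y(Ω₂)=(-0.125086, -0.042387)
  term(m=+4) = (0.004847, 0.002031)   from Y*(Ω₁)=(-0.105292, -0.167034), Y(Ω₂)=(-0.021793, 0.015283)
Total Σ_m = (0.243152, 0.000000). Multiply by 1.396263: (0.339504, 0.000000). P_4(cos γ) = 0.339504

0.339504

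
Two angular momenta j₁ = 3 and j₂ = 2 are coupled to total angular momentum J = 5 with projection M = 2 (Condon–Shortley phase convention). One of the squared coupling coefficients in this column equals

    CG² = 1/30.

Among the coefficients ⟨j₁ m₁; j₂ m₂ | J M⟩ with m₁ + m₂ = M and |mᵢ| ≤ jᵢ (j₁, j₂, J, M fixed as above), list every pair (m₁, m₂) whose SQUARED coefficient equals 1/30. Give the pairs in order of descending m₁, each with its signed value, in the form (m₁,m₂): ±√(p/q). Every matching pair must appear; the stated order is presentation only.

Admissible pairs with m₁+m₂ = M = 2: (0,2), (1,1), (2,0), (3,-1)
  (m₁,m₂)=(3,-1): CG² = 1/30, CG = +√(1/30)   ← matches the target
  (m₁,m₂)=(2,0): CG² = 3/10, CG = +√(3/10)
  (m₁,m₂)=(1,1): CG² = 1/2, CG = +√(1/2)
  (m₁,m₂)=(0,2): CG² = 1/6, CG = +√(1/6)
Pairs with CG² = 1/30: (3,-1): +√(1/30)

(3,-1): +√(1/30)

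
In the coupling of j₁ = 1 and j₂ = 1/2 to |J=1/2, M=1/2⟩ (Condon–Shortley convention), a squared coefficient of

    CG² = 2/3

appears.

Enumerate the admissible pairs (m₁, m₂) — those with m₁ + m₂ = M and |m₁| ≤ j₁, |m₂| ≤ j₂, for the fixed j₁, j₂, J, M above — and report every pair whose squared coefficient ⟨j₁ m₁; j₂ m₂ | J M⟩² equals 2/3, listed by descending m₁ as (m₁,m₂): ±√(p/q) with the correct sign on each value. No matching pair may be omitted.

Admissible pairs with m₁+m₂ = M = 1/2: (0,1/2), (1,-1/2)
  (m₁,m₂)=(1,-1/2): CG² = 2/3, CG = +√(2/3)   ← matches the target
  (m₁,m₂)=(0,1/2): CG² = 1/3, CG = −√(1/3)
Pairs with CG² = 2/3: (1,-1/2): +√(2/3)

(1,-1/2): +√(2/3)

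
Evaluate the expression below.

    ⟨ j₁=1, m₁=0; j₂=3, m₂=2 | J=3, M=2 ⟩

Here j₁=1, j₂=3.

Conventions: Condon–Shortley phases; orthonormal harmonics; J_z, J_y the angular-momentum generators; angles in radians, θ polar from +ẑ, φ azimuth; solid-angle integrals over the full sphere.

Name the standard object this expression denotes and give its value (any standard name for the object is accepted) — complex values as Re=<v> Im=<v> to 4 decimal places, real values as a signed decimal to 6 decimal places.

This is a Clebsch–Gordan (vector-coupling) coefficient.
triangle: 1!×1!×5!/8! = 120/40320
(j±m)!: 1!×1!×5!×1!×5!×1! = 14400
prefactor² = (2J+1)×Δ×N² = 300
  k=0: +1/(0!×1!×1!×5!×0!×0!) = 1/120
  k=1: −1/(1!×0!×0!×4!×1!×1!) = -1/24
Σ = -1/30  ⇒  CG² = 300×(-1/30)² = 1/3
CG = −√(1/3) = -0.577350

Clebsch–Gordan coefficient, −√(1/3) ≈ -0.577350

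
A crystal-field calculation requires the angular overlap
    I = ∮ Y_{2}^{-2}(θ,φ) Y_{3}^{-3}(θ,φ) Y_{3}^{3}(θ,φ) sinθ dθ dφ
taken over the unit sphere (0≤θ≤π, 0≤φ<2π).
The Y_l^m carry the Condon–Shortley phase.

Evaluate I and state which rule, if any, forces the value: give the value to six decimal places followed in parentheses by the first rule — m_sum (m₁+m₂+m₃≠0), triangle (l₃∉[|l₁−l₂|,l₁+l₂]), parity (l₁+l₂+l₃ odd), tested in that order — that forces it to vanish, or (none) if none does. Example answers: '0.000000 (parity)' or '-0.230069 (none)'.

Σmᵢ = -2 ≠ 0, so the φ-integral vanishes; I = 0

0.000000 (m_sum)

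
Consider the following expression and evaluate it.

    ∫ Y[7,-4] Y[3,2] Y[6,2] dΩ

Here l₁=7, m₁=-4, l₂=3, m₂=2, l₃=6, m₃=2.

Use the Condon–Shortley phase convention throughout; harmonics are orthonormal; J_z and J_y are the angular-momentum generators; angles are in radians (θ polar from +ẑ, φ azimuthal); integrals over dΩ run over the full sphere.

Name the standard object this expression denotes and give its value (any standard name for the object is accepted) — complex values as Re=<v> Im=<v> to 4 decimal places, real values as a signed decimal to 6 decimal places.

This is a Gaunt coefficient — the integral of a triple product of spherical harmonics over the sphere.
Rules hold: Σm=0, L=16 even, 4≤6≤10.
N = 15·7·13 = 1365
Δ = 4!·10!·2!/17! = 1/2042040
Racah Σ t=1..3: t=1:−1/207360 t=2:+1/57600 t=3:−1/207360 = 1/129600
⇒ 3j(7 3 6; 0 0 0)² = 168/12155, sgn +1
Racah Σ t=3..4: t=3:−1/967680 t=4:+1/725760 = 1/2903040
⇒ 3j(7 3 6; -4 2 2)² = 5/3094, sgn +1
4πI² = N·(3j₀)²·(3jₘ)² = 1260/41327
I = +1·√(0.0304885/4π) = 0.04925648

Gaunt coefficient, +0.049256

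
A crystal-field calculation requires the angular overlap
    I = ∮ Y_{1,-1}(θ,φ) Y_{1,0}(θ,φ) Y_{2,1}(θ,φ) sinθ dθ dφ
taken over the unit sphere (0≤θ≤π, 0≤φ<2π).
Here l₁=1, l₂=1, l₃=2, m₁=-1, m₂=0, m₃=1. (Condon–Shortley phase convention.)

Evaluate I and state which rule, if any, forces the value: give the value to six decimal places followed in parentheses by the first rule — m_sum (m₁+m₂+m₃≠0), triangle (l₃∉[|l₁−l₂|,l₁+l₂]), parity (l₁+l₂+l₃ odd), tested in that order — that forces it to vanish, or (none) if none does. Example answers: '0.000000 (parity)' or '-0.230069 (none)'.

-0.218510 (none)

m-sum 0 ✓  L=4 even ✓  0≤2≤2 ✓
Π(2lᵢ+1) = 3×3×5 = 45
triangle coeff Δ(1,1,2) = 1/30
Σ_t [0,0]: t=0:+1/1 = 1/1
(3j)²=2/15 [(1 1 2; 0 0 0)], sign=+1
Σ_t [0,0]: t=0:+1/2 = 1/2
(3j)²=1/10 [(1 1 2; -1 0 1)], sign=-1
⇒ 4πI² = 3/5
I = (-1)√(3/5/(4π)) = -0.21850969
No selection rule forces the value: the integral is nonzero (none).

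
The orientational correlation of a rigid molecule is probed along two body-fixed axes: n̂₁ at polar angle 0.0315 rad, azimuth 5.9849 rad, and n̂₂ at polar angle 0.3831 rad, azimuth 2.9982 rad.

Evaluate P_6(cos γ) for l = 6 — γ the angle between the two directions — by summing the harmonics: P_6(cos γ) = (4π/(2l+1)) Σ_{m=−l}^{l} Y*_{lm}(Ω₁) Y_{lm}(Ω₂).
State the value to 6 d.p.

-0.142403

Addition theorem: P_6(cos γ) = (4π/13) Σ_m Y*_{lm}(Ω₁) Y_{lm}(Ω₂), m = −6…6:
  term(m=-6) = (0.000000, -0.000000)   from Y*(Ω₁)=(-0.000000, -0.000000), Y(Ω₂)=(0.000859, 0.000999)
  term(m=-5) = (-0.000000, 0.000000)   from Y*(Ω₁)=(0.000000, -0.000000), Y(Ω₂)=(-0.008538, -0.007443)
  term(m=-4) = (0.000000, -0.000000)   from Y*(Ω₁)=(0.000001, -0.000003), Y(Ω₂)=(0.049515, 0.031988)
  term(m=-3) = (-0.000030, 0.000015)   from Y*(Ω₁)=(0.000102, -0.000127), Y(Ω₂)=(-0.185361, -0.085050)
  term(m=-2) = (0.002220, -0.000711)   from Y*(Ω₁)=(0.004263, -0.002895), Y(Ω₂)=(0.433761, 0.127923)
  term(m=-1) = (-0.052680, 0.008226)   from Y*(Ω₁)=(0.098726, -0.030354), Y(Ω₂)=(-0.510923, -0.073769)
  term(m=+0) = (-0.046337, 0.000000)   from Y*(Ω₁)=(1.006538, -0.000000), Y(Ω₂)=(-0.046036, 0.000000)
  term(m=+1) = (-0.052680, -0.008226)   from Y*(Ω₁)=(-0.098726, -0.030354), Y(Ω₂)=(0.510923, -0.073769)
  term(m=+2) = (0.002220, 0.000711)   from Y*(Ω₁)=(0.004263, 0.002895), Y(Ω₂)=(0.433761, -0.127923)
  term(m=+3) = (-0.000030, -0.000015)   from Y*(Ω₁)=(-0.000102, -0.000127), Y(Ω₂)=(0.185361, -0.085050)
  term(m=+4) = (0.000000, 0.000000)   from Y*(Ω₁)=(0.000001, 0.000003), Y(Ω₂)=(0.049515, -0.031988)
  term(m=+5) = (-0.000000, -0.000000)   from Y*(Ω₁)=(-0.000000, -0.000000), Y(Ω₂)=(0.008538, -0.007443)
  term(m=+6) = (0.000000, 0.000000)   from Y*(Ω₁)=(-0.000000, 0.000000), Y(Ω₂)=(0.000859, -0.000999)
Total Σ_m = (-0.147317, 0.000000). Multiply by 0.966644: (-0.142403, 0.000000). P_6(cos γ) = -0.142403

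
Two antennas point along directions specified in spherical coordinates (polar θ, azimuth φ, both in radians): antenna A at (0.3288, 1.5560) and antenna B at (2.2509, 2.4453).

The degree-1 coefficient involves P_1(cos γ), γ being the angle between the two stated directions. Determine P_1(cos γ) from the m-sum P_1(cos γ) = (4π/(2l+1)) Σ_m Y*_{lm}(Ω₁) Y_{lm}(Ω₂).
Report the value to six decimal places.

Addition theorem: P_1(cos γ) = (4π/3) Σ_m Y*_{lm}(Ω₁) Y_{lm}(Ω₂), m = −1…1:
  term(m=-1) = (0.018879, -0.023274)   from Y*(Ω₁)=(0.001651, 0.111550), Y(Ω₂)=(-0.206095, -0.172290)
  term(m=+0) = (-0.142090, 0.000000)   from Y*(Ω₁)=(0.462428, -0.000000), Y(Ω₂)=(-0.307269, 0.000000)
  term(m=+1) = (0.018879, 0.023274)   from Y*(Ω₁)=(-0.001651, 0.111550), Y(Ω₂)=(0.206095, -0.172290)
Σ over m = (-0.104332, 0.000000); ×(4π/3) → (-0.437027, 0.000000). Real part: -0.437027

-0.437027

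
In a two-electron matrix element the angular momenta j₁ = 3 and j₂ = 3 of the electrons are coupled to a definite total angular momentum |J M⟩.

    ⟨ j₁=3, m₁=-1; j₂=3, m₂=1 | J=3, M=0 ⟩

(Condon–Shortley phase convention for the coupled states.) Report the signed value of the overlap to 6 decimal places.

√[7·3!3!3!/10! · 2!4!4!2!3!3!] = √(864/25)
  +(−1)^1/∏(1,2,3,3,0,0)! = -1/72  (running -1/72)
  +(−1)^2/∏(2,1,2,2,1,1)! = 1/8  (running 1/9)
  +(−1)^3/∏(3,0,1,1,2,2)! = -1/24  (running 5/72)
⟨..|..⟩ = √(864/25)·(5/72) = +0.408248

+√(1/6) ≈ +0.408248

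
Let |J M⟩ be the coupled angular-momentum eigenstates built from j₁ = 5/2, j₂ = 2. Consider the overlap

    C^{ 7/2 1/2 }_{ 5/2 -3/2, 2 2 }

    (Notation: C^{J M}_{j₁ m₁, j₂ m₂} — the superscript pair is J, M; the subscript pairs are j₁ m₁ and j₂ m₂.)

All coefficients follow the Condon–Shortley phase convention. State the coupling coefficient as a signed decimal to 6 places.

-0.450749

√[8·1!4!3!/9! · 1!4!4!0!4!3!] = √(9216/35)
  +(−1)^1/∏(1,0,3,3,1,0)! = -1/36  (running -1/36)
⟨..|..⟩ = √(9216/35)·(-1/36) = -0.450749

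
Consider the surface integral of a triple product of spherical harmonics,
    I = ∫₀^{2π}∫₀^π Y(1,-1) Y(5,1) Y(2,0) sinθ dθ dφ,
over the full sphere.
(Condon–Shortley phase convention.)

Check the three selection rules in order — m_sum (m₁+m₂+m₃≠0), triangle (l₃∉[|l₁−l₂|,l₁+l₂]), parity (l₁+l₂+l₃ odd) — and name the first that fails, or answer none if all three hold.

triangle

m₁+m₂+m₃ = -1 + 1 + 0 = 0  ✓
triangle: need |l₁−l₂| ≤ l₃ ≤ l₁+l₂ = [4,6]; l₃=2 is outside  ✗
parity: l₁+l₂+l₃ = 8 is even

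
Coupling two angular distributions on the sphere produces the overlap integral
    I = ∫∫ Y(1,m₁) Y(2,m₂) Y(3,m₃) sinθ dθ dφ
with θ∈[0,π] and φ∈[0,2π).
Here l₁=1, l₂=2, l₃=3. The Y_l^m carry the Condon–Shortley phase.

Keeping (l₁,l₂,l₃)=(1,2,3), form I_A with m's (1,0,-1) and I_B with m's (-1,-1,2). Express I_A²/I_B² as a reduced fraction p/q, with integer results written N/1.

l's match ⇒ only the (l;m) 3-j factors differ between A and B.
A: triangle coeff Δ(1,2,3) = 1/105; Σ_t [0,0]: t=0:+1/8 = 1/8; (3j)²=2/35 [(1 2 3; 1 0 -1)], sign=+1
B: triangle coeff Δ(1,2,3) = 1/105; Σ_t [0,0]: t=0:+1/12 = 1/12; (3j)²=2/21 [(1 2 3; -1 -1 2)], sign=-1
I_A²/I_B² = (2/35)/(2/21) = 3/5

3/5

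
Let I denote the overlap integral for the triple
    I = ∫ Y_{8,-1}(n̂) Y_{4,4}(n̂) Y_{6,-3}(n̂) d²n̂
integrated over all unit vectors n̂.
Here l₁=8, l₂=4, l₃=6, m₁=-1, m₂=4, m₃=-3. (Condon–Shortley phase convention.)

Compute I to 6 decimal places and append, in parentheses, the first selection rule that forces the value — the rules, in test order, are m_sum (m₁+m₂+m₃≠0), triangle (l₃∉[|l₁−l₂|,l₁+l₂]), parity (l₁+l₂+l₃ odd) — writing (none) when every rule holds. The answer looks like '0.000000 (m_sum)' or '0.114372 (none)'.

Checks pass: Σm=0; 18 even; l₃=6∈[4,12].
(2·8+1)(2·4+1)(2·6+1) = 1989
Δ: 6! 10! 2! / 19! → 1/23279256
sum: t=2:+1/1658880 t=3:−1/518400 t=4:+1/1658880 = -1/1382400
3j²(8 4 6; 0 0 0) = Δ·Π!·Σ² = 504/46189  (sign -1)
sum: t=6:+1/43545600 = 1/43545600
3j²(8 4 6; -1 4 -3) = Δ·Π!·Σ² = 168/46189  (sign -1)
combine: 4πI² = 1989·504/46189·168/46189 = 762048/9653501
take √, sign +1: I = 0.07925813
No selection rule forces the value: the integral is nonzero (none).

0.079258 (none)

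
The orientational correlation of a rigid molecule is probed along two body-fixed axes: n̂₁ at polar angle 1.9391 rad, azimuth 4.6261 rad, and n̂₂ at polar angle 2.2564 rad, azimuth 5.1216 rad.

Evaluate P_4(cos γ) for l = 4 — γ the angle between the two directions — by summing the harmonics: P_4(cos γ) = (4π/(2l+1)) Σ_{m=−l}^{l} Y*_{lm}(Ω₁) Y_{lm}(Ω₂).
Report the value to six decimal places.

Addition theorem: P_4(cos γ) = (4π/9) Σ_m Y*_{lm}(Ω₁) Y_{lm}(Ω₂), m = −4…4:
  term(m=-4) = -0.021286-0.048815i   from Y*(Ω₁)=+0.315471-0.113427i, Y(Ω₂)=-0.010484-0.158505i
  term(m=-3) = +0.011323-0.134006i   from Y*(Ω₁)=-0.093672-0.353734i, Y(Ω₂)=+0.346087+0.123657i
  term(m=-2) = -0.005349+0.008167i   from Y*(Ω₁)=+0.026570-0.004631i, Y(Ω₂)=-0.247367+0.264270i
  term(m=-1) = +0.013153-0.007109i   from Y*(Ω₁)=-0.028658-0.331292i, Y(Ω₂)=+0.017890+0.041251i
  term(m=+0) = +0.011444+0.000000i   from Y*(Ω₁)=-0.031803-0.000000i, Y(Ω₂)=-0.359851+0.000000i
  term(m=+1) = +0.013153+0.007109i   from Y*(Ω₁)=+0.028658-0.331292i, Y(Ω₂)=-0.017890+0.041251i
  term(m=+2) = -0.005349-0.008167i   from Y*(Ω₁)=+0.026570+0.004631i, Y(Ω₂)=-0.247367-0.264270i
  term(m=+3) = +0.011323+0.134006i   from Y*(Ω₁)=+0.093672-0.353734i, Y(Ω₂)=-0.346087+0.123657i
  term(m=+4) = -0.021286+0.048815i   from Y*(Ω₁)=+0.315471+0.113427i, Y(Ω₂)=-0.010484+0.158505i
Σ over m = +0.007127+0.000000i; ×(4π/9) → +0.009952+0.000000i. Real part: 0.009952

0.009952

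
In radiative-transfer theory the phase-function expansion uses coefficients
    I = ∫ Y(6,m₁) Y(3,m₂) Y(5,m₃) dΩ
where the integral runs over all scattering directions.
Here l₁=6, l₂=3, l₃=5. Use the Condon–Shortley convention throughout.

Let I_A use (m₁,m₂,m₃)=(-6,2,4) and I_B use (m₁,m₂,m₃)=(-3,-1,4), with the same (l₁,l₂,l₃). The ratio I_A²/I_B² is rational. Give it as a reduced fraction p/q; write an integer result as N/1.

11/8

Same 6,3,5: normalisation and zero-m 3j drop out of the ratio.
A: Δ: 4! 8! 2! / 15! → 1/675675; sum: t=4:+1/967680 = 1/967680; 3j²(6 3 5; -6 2 4) = Δ·Π!·Σ² = 3/91  (sign -1)
B: Δ: 4! 8! 2! / 15! → 1/675675; sum: t=1:−1/241920 t=2:+1/40320 = 1/48384; 3j²(6 3 5; -3 -1 4) = Δ·Π!·Σ² = 24/1001  (sign -1)
I_A²/I_B² = (3/91)/(24/1001) = 11/8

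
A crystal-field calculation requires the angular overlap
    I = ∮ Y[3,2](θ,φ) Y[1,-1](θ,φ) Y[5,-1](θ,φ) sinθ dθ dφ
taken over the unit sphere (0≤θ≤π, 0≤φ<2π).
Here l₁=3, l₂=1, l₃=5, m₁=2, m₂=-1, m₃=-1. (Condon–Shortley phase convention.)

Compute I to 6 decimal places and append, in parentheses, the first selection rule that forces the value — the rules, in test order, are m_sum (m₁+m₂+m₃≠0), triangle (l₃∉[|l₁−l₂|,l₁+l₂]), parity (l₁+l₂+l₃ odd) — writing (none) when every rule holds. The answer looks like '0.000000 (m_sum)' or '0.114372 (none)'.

l₃=5 ∉ [2,4] — triangle fails ⇒ I = 0

0.000000 (triangle)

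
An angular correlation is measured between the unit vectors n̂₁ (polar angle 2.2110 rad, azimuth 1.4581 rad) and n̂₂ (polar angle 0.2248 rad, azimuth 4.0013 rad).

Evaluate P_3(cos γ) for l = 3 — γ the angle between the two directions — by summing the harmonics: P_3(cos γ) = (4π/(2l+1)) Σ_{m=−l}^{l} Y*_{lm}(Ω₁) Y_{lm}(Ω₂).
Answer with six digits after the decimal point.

0.122370

Expand P_3 via completeness: Σ_{m} conj(Y_{3,m}) at Ω₁ times Y_{3,m} at Ω₂ —
  [-3]  conj(Y_{3,-3})(Ω₁) = -0.07138 - 0.20302j ; Y_{3,-3}(Ω₂) = 0.00391 + 0.00246j ; Δ = 0.00022 - 0.00097j
  [-2]  conj(Y_{3,-2})(Ω₁) = 0.38271 - 0.08775j ; Y_{3,-2}(Ω₂) = -0.00733 - 0.04896j ; Δ = -0.00710 - 0.01809j
  [-1]  conj(Y_{3,-1})(Ω₁) = 0.02286 + 0.20196j ; Y_{3,-1}(Ω₂) = -0.17639 + 0.20477j ; Δ = -0.04539 - 0.03094j
  [+0]  conj(Y_{3,0})(Ω₁) = 0.27103 + 0.00000j ; Y_{3,0}(Ω₂) = 0.63719 + 0.00000j ; Δ = 0.17270 + 0.00000j
  [+1]  conj(Y_{3,1})(Ω₁) = -0.02286 + 0.20196j ; Y_{3,1}(Ω₂) = 0.17639 + 0.20477j ; Δ = -0.04539 + 0.03094j
  [+2]  conj(Y_{3,2})(Ω₁) = 0.38271 + 0.08775j ; Y_{3,2}(Ω₂) = -0.00733 + 0.04896j ; Δ = -0.00710 + 0.01809j
  [+3]  conj(Y_{3,3})(Ω₁) = 0.07138 - 0.20302j ; Y_{3,3}(Ω₂) = -0.00391 + 0.00246j ; Δ = 0.00022 + 0.00097j
Accumulated sum 0.06817 - 0.00000j; after 4π/(2l+1) scaling, 0.12237 - 0.00000j ⇒ P_3 = 0.122370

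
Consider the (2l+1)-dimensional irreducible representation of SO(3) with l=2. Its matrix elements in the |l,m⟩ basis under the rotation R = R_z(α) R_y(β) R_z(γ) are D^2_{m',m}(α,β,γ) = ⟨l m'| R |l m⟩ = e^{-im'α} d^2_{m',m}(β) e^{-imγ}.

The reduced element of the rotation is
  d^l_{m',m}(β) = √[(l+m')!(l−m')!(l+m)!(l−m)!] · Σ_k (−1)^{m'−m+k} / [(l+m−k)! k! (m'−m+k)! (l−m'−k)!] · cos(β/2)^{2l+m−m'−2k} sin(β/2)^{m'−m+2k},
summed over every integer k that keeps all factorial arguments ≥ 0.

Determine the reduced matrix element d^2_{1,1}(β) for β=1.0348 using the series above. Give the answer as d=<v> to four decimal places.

d=0.0162

d^2_{1,1}(β=1.0348) via the finite sum:
Half-angle: c=0.869108, s=0.494622. N=√(6·1·6·1)=6.000000
k∈{0,1} keeps every argument non-negative
  k=0: (−1)^0·6.0000/(6)·0.8691^4·0.4946^0 = +0.570552
  k=1: (−1)^1·6.0000/(2)·0.8691^2·0.4946^2 = -0.554391
d^2_{1,1}(1.0348) = +0.570552 -0.554391 = +0.016161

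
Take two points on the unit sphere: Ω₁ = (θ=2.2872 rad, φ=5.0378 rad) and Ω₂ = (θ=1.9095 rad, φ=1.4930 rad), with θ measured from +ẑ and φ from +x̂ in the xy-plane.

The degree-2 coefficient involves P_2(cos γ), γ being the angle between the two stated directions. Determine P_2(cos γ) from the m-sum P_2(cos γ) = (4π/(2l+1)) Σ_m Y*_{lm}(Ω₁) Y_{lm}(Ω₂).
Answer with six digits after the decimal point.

-0.214737

Addition theorem: P_2(cos γ) = (4π/5) Σ_m Y*_{lm}(Ω₁) Y_{lm}(Ω₂), m = −2…2:
  m=-2: (-0.174793-0.133105i) × (-0.339479-0.053251i) = +0.052250+0.054494i  (running Σ = +0.052250+0.054494i)
  m=-1: (-0.122317+0.362523i) × (-0.018816+0.241375i) = -0.085202-0.036346i  (running Σ = -0.032952+0.018149i)
  m=0: (+0.092622-0.000000i) × (-0.210934+0.000000i) = -0.019537+0.000000i  (running Σ = -0.052489+0.018149i)
  m=1: (+0.122317+0.362523i) × (+0.018816+0.241375i) = -0.085202+0.036346i  (running Σ = -0.137691+0.054494i)
  m=2: (-0.174793+0.133105i) × (-0.339479+0.053251i) = +0.052250-0.054494i  (running Σ = -0.085441+0.000000i)
Total Σ_m = -0.085441+0.000000i. Multiply by 2.513274: -0.214737+0.000000i. P_2(cos γ) = -0.214737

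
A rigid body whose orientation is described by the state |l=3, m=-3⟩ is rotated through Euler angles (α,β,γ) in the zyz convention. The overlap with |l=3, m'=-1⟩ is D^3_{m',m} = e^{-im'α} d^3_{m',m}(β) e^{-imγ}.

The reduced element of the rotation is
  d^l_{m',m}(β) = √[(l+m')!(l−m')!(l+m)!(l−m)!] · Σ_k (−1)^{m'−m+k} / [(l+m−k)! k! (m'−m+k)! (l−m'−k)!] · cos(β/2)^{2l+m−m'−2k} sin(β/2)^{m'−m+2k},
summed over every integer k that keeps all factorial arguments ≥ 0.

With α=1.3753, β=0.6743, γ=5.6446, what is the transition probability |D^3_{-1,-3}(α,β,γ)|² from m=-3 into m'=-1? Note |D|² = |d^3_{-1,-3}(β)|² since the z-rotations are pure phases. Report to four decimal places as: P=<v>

P=0.1130

Split into d^3_{-1,-3}(β=0.6743) × two z-phases.
Half-angle: c=0.943701, s=0.330799. N=√(2·24·1·720)=185.903201
k: max(0,(-3)−(-1))=0 … min(3+(-3),3−(-1))=0
  k=0: (−1)^2·185.9032/(48)·0.9437^4·0.3308^2 = +0.336134
d^3_{-1,-3}(0.6743) = +0.336134
|D^3_{-1,-3}|² = |d^3_{-1,-3}(β)|² = (+0.336134)² = 0.112986 (the z-rotation phases have unit modulus)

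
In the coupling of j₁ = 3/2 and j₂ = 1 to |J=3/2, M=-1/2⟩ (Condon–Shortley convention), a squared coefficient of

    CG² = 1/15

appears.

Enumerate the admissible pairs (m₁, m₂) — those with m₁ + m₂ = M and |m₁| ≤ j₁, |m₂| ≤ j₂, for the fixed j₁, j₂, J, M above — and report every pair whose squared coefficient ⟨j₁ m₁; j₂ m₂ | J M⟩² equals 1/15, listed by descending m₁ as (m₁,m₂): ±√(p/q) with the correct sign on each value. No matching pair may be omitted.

(-1/2,0): −√(1/15)

Admissible pairs with m₁+m₂ = M = -1/2: (-3/2,1), (-1/2,0), (1/2,-1)
  (m₁,m₂)=(1/2,-1): CG² = 8/15, CG = +√(8/15)
  (m₁,m₂)=(-1/2,0): CG² = 1/15, CG = −√(1/15)   ← matches the target
  (m₁,m₂)=(-3/2,1): CG² = 2/5, CG = −√(2/5)
Pairs with CG² = 1/15: (-1/2,0): −√(1/15)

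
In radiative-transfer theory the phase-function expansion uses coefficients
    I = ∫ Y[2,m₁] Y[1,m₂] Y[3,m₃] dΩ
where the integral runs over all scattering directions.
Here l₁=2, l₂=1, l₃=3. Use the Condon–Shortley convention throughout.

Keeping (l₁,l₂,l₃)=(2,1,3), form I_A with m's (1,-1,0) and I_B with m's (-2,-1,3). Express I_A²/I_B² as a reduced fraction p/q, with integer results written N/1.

l's match ⇒ only the (l;m) 3-j factors differ between A and B.
A: triangle coeff Δ(2,1,3) = 1/105; Σ_t [0,0]: t=0:+1/12 = 1/12; (3j)²=1/35 [(2 1 3; 1 -1 0)], sign=-1
B: triangle coeff Δ(2,1,3) = 1/105; Σ_t [0,0]: t=0:+1/48 = 1/48; (3j)²=1/7 [(2 1 3; -2 -1 3)], sign=+1
I_A²/I_B² = (1/35)/(1/7) = 1/5

1/5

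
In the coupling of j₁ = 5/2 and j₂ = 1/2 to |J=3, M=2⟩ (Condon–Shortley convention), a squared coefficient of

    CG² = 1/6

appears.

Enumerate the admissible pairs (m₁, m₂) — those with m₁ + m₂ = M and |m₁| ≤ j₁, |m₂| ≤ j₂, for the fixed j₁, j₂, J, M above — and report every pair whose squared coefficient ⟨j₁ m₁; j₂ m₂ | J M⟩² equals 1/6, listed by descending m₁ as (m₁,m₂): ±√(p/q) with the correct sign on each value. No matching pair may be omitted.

Admissible pairs with m₁+m₂ = M = 2: (3/2,1/2), (5/2,-1/2)
  (m₁,m₂)=(5/2,-1/2): CG² = 1/6, CG = +√(1/6)   ← matches the target
  (m₁,m₂)=(3/2,1/2): CG² = 5/6, CG = +√(5/6)
Pairs with CG² = 1/6: (5/2,-1/2): +√(1/6)

(5/2,-1/2): +√(1/6)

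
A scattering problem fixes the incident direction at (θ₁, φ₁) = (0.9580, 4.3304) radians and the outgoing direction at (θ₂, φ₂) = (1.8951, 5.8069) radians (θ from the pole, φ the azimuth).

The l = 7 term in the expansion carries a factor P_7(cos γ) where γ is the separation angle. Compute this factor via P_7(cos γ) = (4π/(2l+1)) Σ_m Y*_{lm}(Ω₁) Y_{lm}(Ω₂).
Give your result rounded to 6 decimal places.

Term-by-term m-sum for l=7 (normalisation 4π/15 = 0.837758):
  [-7]  conj(Y_{7,-7})(Ω₁) = 0.05526 - 0.10942j ; Y_{7,-7}(Ω₂) = -0.33742 - 0.06573j ; Δ = -0.02584 + 0.03329j
  [-6]  conj(Y_{7,-6})(Ω₁) = 0.21292 + 0.24221j ; Y_{7,-6}(Ω₂) = 0.41509 - 0.12111j ; Δ = 0.11771 + 0.07475j
  [-5]  conj(Y_{7,-5})(Ω₁) = -0.41838 + 0.14759j ; Y_{7,-5}(Ω₂) = -0.06511 + 0.06190j ; Δ = 0.01810 - 0.03551j
  [-4]  conj(Y_{7,-4})(Ω₁) = 0.01053 - 0.24559j ; Y_{7,-4}(Ω₂) = -0.10407 + 0.29957j ; Δ = 0.07248 + 0.02871j
  [-3]  conj(Y_{7,-3})(Ω₁) = -0.17571 - 0.07949j ; Y_{7,-3}(Ω₂) = -0.02968 - 0.20773j ; Δ = -0.01130 + 0.03886j
  [-2]  conj(Y_{7,-2})(Ω₁) = 0.24959 - 0.23912j ; Y_{7,-2}(Ω₂) = -0.13773 - 0.19365j ; Δ = -0.08068 - 0.01540j
  [-1]  conj(Y_{7,-1})(Ω₁) = -0.01987 - 0.04945j ; Y_{7,-1}(Ω₂) = 0.21809 + 0.11251j ; Δ = 0.00123 - 0.01302j
  [+0]  conj(Y_{7,0})(Ω₁) = 0.34943 + 0.00000j ; Y_{7,0}(Ω₂) = 0.21131 + 0.00000j ; Δ = 0.07384 + 0.00000j
  [+1]  conj(Y_{7,1})(Ω₁) = 0.01987 - 0.04945j ; Y_{7,1}(Ω₂) = -0.21809 + 0.11251j ; Δ = 0.00123 + 0.01302j
  [+2]  conj(Y_{7,2})(Ω₁) = 0.24959 + 0.23912j ; Y_{7,2}(Ω₂) = -0.13773 + 0.19365j ; Δ = -0.08068 + 0.01540j
  [+3]  conj(Y_{7,3})(Ω₁) = 0.17571 - 0.07949j ; Y_{7,3}(Ω₂) = 0.02968 - 0.20773j ; Δ = -0.01130 - 0.03886j
  [+4]  conj(Y_{7,4})(Ω₁) = 0.01053 + 0.24559j ; Y_{7,4}(Ω₂) = -0.10407 - 0.29957j ; Δ = 0.07248 - 0.02871j
  [+5]  conj(Y_{7,5})(Ω₁) = 0.41838 + 0.14759j ; Y_{7,5}(Ω₂) = 0.06511 + 0.06190j ; Δ = 0.01810 + 0.03551j
  [+6]  conj(Y_{7,6})(Ω₁) = 0.21292 - 0.24221j ; Y_{7,6}(Ω₂) = 0.41509 + 0.12111j ; Δ = 0.11771 - 0.07475j
  [+7]  conj(Y_{7,7})(Ω₁) = -0.05526 - 0.10942j ; Y_{7,7}(Ω₂) = 0.33742 - 0.06573j ; Δ = -0.02584 - 0.03329j
Total Σ_m = 0.25725 + 0.00000j. Multiply by 0.837758: 0.21551 + 0.00000j. P_7(cos γ) = 0.215510

0.215510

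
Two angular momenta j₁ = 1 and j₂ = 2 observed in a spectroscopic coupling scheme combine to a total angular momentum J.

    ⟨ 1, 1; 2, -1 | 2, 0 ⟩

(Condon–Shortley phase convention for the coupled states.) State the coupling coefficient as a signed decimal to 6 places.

j₁+j₂−J=1  J+j₁−j₂=1  J−j₁+j₂=3  j₁+j₂+J+1=6
(j₁±m₁, j₂±m₂, J±M) = (2,0,1,3,2,2)
P² = 2
sum k=0..0:
  [0] +1/2 = 1/2
S = 1/2
C² = P²·S² = 1/2 ; C = +0.707107

+0.707107  (= +√(1/2))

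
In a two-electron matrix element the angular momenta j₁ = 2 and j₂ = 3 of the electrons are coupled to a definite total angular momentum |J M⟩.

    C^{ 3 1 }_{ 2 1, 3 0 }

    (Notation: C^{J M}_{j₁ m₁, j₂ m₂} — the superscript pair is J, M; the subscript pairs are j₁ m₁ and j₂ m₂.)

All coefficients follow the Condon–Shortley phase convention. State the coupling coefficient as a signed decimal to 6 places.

triangle: 2!×2!×4!/9! = 96/362880
(j±m)!: 3!×1!×3!×3!×4!×2! = 10368
prefactor² = (2J+1)×Δ×N² = 96/5
  k=0: +1/(0!×2!×1!×3!×1!×1!) = 1/12
  k=1: −1/(1!×1!×0!×2!×2!×2!) = -1/8
Σ = -1/24  ⇒  CG² = 96/5×(-1/24)² = 1/30
CG = −√(1/30) = -0.182574

-0.182574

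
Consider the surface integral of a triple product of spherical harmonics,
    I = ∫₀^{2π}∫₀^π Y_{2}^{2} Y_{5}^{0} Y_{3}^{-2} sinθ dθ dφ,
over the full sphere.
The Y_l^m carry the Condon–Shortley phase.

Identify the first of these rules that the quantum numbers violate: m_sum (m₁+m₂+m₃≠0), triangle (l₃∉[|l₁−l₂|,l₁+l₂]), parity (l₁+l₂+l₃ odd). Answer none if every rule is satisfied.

none

azimuthal sum: 2 + 0 − 2 = 0  ✓
3 ≤ 3 ≤ 7 (triangle on l)  ✓
L = 2 + 5 + 3 = 10 (even)  ✓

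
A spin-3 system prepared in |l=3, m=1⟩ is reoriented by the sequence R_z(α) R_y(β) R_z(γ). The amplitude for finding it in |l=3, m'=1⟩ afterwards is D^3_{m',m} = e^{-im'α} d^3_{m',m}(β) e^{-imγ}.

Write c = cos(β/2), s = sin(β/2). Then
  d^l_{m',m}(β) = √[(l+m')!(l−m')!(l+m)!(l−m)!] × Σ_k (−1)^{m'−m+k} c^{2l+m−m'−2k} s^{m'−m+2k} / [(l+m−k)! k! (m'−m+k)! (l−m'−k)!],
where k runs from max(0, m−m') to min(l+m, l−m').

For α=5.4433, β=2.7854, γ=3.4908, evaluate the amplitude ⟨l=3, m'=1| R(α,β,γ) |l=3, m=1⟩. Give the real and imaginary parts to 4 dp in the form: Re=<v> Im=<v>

First d^3_{1,1}(β=2.7854), then the phase factors e^{-i(1)α} and e^{-i(1)γ}:
With c≡cos(β/2)=0.177156 and s≡sin(β/2)=0.984183, N=[24·2·24·2]^{1/2}=48.000000
The bounds max(0,m−m')=0 and min(l+m,l−m')=2 give 3 terms
  k=0: (−1)^0·48.0000/(48)·0.1772^6·0.9842^0 = +0.000031
  k=1: (−1)^1·48.0000/(6)·0.1772^4·0.9842^2 = -0.007633
  k=2: (−1)^2·48.0000/(8)·0.1772^2·0.9842^4 = +0.176672
d^3_{1,1}(2.7854) = +0.000031 -0.007633 +0.176672 = +0.169070
Attach z-rotation phases: D = e^{-i(1)(5.4433)}·(+0.169070)·e^{-i(1)(3.4908)} = -0.149122-0.079670i

Re=-0.1491 Im=-0.0797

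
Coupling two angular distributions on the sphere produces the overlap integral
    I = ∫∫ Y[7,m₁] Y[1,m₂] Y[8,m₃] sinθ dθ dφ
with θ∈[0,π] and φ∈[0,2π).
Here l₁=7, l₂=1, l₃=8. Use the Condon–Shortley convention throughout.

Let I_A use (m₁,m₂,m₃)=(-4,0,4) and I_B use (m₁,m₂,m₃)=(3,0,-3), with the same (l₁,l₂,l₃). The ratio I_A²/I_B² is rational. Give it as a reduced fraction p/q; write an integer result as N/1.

48/55

l's match ⇒ only the (l;m) 3-j factors differ between A and B.
A: triangle coeff Δ(7,1,8) = 1/2040; Σ_t [0,0]: t=0:+1/239500800 = 1/239500800; (3j)²=2/85 [(7 1 8; -4 0 4)], sign=+1
B: triangle coeff Δ(7,1,8) = 1/2040; Σ_t [0,0]: t=0:+1/87091200 = 1/87091200; (3j)²=11/408 [(7 1 8; 3 0 -3)], sign=-1
I_A²/I_B² = (2/85)/(11/408) = 48/55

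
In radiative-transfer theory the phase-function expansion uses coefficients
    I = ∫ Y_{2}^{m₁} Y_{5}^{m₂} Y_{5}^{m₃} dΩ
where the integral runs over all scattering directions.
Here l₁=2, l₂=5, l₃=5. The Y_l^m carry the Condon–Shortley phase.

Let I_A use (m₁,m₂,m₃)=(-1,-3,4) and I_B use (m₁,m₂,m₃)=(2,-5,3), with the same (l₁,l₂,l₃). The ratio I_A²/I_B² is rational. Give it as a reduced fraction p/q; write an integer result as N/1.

Same 2,5,5: normalisation and zero-m 3j drop out of the ratio.
A: Δ: 2! 2! 8! / 13! → 1/38610; sum: t=1:−1/10080 t=2:+1/80640 = -1/11520; 3j²(2 5 5; -1 -3 4) = Δ·Π!·Σ² = 49/1430  (sign +1)
B: Δ: 2! 2! 8! / 13! → 1/38610; sum: t=0:+1/161280 = 1/161280; 3j²(2 5 5; 2 -5 3) = Δ·Π!·Σ² = 1/143  (sign +1)
I_A²/I_B² = (49/1430)/(1/143) = 49/10

49/10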